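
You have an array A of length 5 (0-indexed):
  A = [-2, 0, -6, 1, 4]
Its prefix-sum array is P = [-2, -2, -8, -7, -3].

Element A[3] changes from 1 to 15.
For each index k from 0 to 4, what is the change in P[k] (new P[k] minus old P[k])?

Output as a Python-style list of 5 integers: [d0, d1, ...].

Answer: [0, 0, 0, 14, 14]

Derivation:
Element change: A[3] 1 -> 15, delta = 14
For k < 3: P[k] unchanged, delta_P[k] = 0
For k >= 3: P[k] shifts by exactly 14
Delta array: [0, 0, 0, 14, 14]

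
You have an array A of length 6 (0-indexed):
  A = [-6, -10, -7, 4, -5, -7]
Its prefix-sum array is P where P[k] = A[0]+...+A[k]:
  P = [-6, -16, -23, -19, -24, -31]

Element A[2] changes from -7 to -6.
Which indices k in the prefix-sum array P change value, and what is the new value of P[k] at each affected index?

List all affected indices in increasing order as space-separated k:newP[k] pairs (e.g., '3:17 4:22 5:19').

Answer: 2:-22 3:-18 4:-23 5:-30

Derivation:
P[k] = A[0] + ... + A[k]
P[k] includes A[2] iff k >= 2
Affected indices: 2, 3, ..., 5; delta = 1
  P[2]: -23 + 1 = -22
  P[3]: -19 + 1 = -18
  P[4]: -24 + 1 = -23
  P[5]: -31 + 1 = -30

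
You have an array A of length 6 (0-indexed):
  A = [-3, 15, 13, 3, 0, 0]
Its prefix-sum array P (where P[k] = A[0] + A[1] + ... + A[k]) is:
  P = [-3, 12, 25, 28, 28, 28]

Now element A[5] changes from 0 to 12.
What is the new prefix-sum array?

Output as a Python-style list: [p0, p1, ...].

Change: A[5] 0 -> 12, delta = 12
P[k] for k < 5: unchanged (A[5] not included)
P[k] for k >= 5: shift by delta = 12
  P[0] = -3 + 0 = -3
  P[1] = 12 + 0 = 12
  P[2] = 25 + 0 = 25
  P[3] = 28 + 0 = 28
  P[4] = 28 + 0 = 28
  P[5] = 28 + 12 = 40

Answer: [-3, 12, 25, 28, 28, 40]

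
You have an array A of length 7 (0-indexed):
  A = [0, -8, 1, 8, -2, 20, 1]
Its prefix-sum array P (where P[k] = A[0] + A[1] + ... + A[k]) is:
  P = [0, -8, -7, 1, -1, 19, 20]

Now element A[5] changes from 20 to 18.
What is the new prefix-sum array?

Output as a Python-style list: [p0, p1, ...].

Change: A[5] 20 -> 18, delta = -2
P[k] for k < 5: unchanged (A[5] not included)
P[k] for k >= 5: shift by delta = -2
  P[0] = 0 + 0 = 0
  P[1] = -8 + 0 = -8
  P[2] = -7 + 0 = -7
  P[3] = 1 + 0 = 1
  P[4] = -1 + 0 = -1
  P[5] = 19 + -2 = 17
  P[6] = 20 + -2 = 18

Answer: [0, -8, -7, 1, -1, 17, 18]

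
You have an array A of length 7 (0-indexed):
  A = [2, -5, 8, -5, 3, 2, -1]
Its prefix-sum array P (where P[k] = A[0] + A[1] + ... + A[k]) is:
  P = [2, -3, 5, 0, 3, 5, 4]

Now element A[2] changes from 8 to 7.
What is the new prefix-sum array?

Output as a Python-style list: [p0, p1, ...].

Change: A[2] 8 -> 7, delta = -1
P[k] for k < 2: unchanged (A[2] not included)
P[k] for k >= 2: shift by delta = -1
  P[0] = 2 + 0 = 2
  P[1] = -3 + 0 = -3
  P[2] = 5 + -1 = 4
  P[3] = 0 + -1 = -1
  P[4] = 3 + -1 = 2
  P[5] = 5 + -1 = 4
  P[6] = 4 + -1 = 3

Answer: [2, -3, 4, -1, 2, 4, 3]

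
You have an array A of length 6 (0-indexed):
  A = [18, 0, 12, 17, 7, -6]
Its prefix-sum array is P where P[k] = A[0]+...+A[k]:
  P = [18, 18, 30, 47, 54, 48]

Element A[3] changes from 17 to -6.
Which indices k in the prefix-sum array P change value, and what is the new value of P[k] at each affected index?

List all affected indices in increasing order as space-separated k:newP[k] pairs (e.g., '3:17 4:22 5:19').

P[k] = A[0] + ... + A[k]
P[k] includes A[3] iff k >= 3
Affected indices: 3, 4, ..., 5; delta = -23
  P[3]: 47 + -23 = 24
  P[4]: 54 + -23 = 31
  P[5]: 48 + -23 = 25

Answer: 3:24 4:31 5:25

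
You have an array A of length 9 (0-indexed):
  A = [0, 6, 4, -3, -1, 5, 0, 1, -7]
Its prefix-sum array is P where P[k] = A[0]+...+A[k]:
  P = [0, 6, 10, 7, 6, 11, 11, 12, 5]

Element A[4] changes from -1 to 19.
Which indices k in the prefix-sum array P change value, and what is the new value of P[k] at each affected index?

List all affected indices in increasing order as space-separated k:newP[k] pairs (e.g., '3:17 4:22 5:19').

Answer: 4:26 5:31 6:31 7:32 8:25

Derivation:
P[k] = A[0] + ... + A[k]
P[k] includes A[4] iff k >= 4
Affected indices: 4, 5, ..., 8; delta = 20
  P[4]: 6 + 20 = 26
  P[5]: 11 + 20 = 31
  P[6]: 11 + 20 = 31
  P[7]: 12 + 20 = 32
  P[8]: 5 + 20 = 25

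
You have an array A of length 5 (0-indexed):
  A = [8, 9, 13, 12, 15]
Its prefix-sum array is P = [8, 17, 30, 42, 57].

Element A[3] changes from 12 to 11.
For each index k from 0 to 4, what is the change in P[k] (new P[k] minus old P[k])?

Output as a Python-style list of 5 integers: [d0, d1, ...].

Element change: A[3] 12 -> 11, delta = -1
For k < 3: P[k] unchanged, delta_P[k] = 0
For k >= 3: P[k] shifts by exactly -1
Delta array: [0, 0, 0, -1, -1]

Answer: [0, 0, 0, -1, -1]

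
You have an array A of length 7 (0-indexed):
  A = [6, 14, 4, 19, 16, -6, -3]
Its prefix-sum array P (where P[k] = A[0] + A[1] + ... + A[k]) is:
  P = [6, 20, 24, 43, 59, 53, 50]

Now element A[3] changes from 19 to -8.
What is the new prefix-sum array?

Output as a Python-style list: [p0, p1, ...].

Answer: [6, 20, 24, 16, 32, 26, 23]

Derivation:
Change: A[3] 19 -> -8, delta = -27
P[k] for k < 3: unchanged (A[3] not included)
P[k] for k >= 3: shift by delta = -27
  P[0] = 6 + 0 = 6
  P[1] = 20 + 0 = 20
  P[2] = 24 + 0 = 24
  P[3] = 43 + -27 = 16
  P[4] = 59 + -27 = 32
  P[5] = 53 + -27 = 26
  P[6] = 50 + -27 = 23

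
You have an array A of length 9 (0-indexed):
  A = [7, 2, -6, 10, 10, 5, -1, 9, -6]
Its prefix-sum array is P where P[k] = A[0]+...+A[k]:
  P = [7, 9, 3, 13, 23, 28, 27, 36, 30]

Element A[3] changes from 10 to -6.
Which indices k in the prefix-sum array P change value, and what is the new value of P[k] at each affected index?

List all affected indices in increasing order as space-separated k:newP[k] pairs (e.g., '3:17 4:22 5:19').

Answer: 3:-3 4:7 5:12 6:11 7:20 8:14

Derivation:
P[k] = A[0] + ... + A[k]
P[k] includes A[3] iff k >= 3
Affected indices: 3, 4, ..., 8; delta = -16
  P[3]: 13 + -16 = -3
  P[4]: 23 + -16 = 7
  P[5]: 28 + -16 = 12
  P[6]: 27 + -16 = 11
  P[7]: 36 + -16 = 20
  P[8]: 30 + -16 = 14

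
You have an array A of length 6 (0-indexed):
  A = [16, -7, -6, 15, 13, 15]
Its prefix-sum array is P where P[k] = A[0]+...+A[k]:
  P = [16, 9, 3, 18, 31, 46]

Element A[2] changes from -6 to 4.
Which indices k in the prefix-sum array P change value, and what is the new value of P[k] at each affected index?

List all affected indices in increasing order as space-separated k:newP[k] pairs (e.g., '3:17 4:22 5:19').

P[k] = A[0] + ... + A[k]
P[k] includes A[2] iff k >= 2
Affected indices: 2, 3, ..., 5; delta = 10
  P[2]: 3 + 10 = 13
  P[3]: 18 + 10 = 28
  P[4]: 31 + 10 = 41
  P[5]: 46 + 10 = 56

Answer: 2:13 3:28 4:41 5:56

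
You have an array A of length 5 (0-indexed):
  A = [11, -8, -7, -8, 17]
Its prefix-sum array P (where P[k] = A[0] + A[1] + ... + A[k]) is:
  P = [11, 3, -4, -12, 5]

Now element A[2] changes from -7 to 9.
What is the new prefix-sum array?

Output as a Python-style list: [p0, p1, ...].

Change: A[2] -7 -> 9, delta = 16
P[k] for k < 2: unchanged (A[2] not included)
P[k] for k >= 2: shift by delta = 16
  P[0] = 11 + 0 = 11
  P[1] = 3 + 0 = 3
  P[2] = -4 + 16 = 12
  P[3] = -12 + 16 = 4
  P[4] = 5 + 16 = 21

Answer: [11, 3, 12, 4, 21]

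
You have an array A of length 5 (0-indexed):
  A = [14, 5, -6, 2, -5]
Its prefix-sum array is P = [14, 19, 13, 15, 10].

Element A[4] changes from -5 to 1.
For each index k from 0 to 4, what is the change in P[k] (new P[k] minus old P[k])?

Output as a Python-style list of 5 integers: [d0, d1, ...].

Answer: [0, 0, 0, 0, 6]

Derivation:
Element change: A[4] -5 -> 1, delta = 6
For k < 4: P[k] unchanged, delta_P[k] = 0
For k >= 4: P[k] shifts by exactly 6
Delta array: [0, 0, 0, 0, 6]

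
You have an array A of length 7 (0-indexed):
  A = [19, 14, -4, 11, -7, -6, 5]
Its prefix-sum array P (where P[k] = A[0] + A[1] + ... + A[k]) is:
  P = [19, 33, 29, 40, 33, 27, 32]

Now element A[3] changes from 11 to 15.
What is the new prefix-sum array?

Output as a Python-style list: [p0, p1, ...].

Answer: [19, 33, 29, 44, 37, 31, 36]

Derivation:
Change: A[3] 11 -> 15, delta = 4
P[k] for k < 3: unchanged (A[3] not included)
P[k] for k >= 3: shift by delta = 4
  P[0] = 19 + 0 = 19
  P[1] = 33 + 0 = 33
  P[2] = 29 + 0 = 29
  P[3] = 40 + 4 = 44
  P[4] = 33 + 4 = 37
  P[5] = 27 + 4 = 31
  P[6] = 32 + 4 = 36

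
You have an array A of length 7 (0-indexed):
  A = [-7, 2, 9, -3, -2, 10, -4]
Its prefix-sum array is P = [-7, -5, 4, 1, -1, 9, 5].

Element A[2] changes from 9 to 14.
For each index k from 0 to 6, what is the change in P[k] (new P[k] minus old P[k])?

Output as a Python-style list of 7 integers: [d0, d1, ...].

Answer: [0, 0, 5, 5, 5, 5, 5]

Derivation:
Element change: A[2] 9 -> 14, delta = 5
For k < 2: P[k] unchanged, delta_P[k] = 0
For k >= 2: P[k] shifts by exactly 5
Delta array: [0, 0, 5, 5, 5, 5, 5]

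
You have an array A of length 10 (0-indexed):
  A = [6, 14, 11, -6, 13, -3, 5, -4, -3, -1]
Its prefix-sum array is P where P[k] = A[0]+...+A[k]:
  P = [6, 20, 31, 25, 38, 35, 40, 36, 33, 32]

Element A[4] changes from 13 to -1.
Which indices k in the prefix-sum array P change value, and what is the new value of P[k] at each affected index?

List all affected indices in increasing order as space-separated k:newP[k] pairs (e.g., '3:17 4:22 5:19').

Answer: 4:24 5:21 6:26 7:22 8:19 9:18

Derivation:
P[k] = A[0] + ... + A[k]
P[k] includes A[4] iff k >= 4
Affected indices: 4, 5, ..., 9; delta = -14
  P[4]: 38 + -14 = 24
  P[5]: 35 + -14 = 21
  P[6]: 40 + -14 = 26
  P[7]: 36 + -14 = 22
  P[8]: 33 + -14 = 19
  P[9]: 32 + -14 = 18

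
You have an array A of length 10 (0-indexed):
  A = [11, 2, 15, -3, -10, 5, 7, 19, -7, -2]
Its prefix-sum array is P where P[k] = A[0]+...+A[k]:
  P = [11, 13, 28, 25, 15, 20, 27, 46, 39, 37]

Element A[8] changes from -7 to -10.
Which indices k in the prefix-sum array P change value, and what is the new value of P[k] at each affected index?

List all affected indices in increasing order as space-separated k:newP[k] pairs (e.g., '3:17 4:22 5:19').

Answer: 8:36 9:34

Derivation:
P[k] = A[0] + ... + A[k]
P[k] includes A[8] iff k >= 8
Affected indices: 8, 9, ..., 9; delta = -3
  P[8]: 39 + -3 = 36
  P[9]: 37 + -3 = 34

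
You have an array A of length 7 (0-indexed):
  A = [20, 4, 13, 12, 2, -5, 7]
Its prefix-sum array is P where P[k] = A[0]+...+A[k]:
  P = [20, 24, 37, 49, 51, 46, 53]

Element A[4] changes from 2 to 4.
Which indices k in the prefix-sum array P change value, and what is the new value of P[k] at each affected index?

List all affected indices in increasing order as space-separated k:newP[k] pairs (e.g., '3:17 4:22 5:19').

P[k] = A[0] + ... + A[k]
P[k] includes A[4] iff k >= 4
Affected indices: 4, 5, ..., 6; delta = 2
  P[4]: 51 + 2 = 53
  P[5]: 46 + 2 = 48
  P[6]: 53 + 2 = 55

Answer: 4:53 5:48 6:55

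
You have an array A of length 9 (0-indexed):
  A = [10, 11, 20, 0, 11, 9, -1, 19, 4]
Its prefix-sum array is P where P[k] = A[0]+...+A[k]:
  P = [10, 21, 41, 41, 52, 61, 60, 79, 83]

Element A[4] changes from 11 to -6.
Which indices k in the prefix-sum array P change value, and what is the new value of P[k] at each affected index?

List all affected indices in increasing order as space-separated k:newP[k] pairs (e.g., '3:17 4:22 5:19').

Answer: 4:35 5:44 6:43 7:62 8:66

Derivation:
P[k] = A[0] + ... + A[k]
P[k] includes A[4] iff k >= 4
Affected indices: 4, 5, ..., 8; delta = -17
  P[4]: 52 + -17 = 35
  P[5]: 61 + -17 = 44
  P[6]: 60 + -17 = 43
  P[7]: 79 + -17 = 62
  P[8]: 83 + -17 = 66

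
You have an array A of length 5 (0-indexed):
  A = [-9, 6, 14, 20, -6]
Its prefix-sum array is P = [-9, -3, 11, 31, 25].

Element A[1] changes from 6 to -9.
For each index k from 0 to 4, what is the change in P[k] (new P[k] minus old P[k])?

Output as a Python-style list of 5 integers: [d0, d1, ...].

Element change: A[1] 6 -> -9, delta = -15
For k < 1: P[k] unchanged, delta_P[k] = 0
For k >= 1: P[k] shifts by exactly -15
Delta array: [0, -15, -15, -15, -15]

Answer: [0, -15, -15, -15, -15]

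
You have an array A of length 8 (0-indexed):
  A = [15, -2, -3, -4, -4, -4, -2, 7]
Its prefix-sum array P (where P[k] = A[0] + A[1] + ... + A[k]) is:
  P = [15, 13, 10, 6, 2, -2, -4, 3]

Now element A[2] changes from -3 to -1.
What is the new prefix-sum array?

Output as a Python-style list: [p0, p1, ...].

Change: A[2] -3 -> -1, delta = 2
P[k] for k < 2: unchanged (A[2] not included)
P[k] for k >= 2: shift by delta = 2
  P[0] = 15 + 0 = 15
  P[1] = 13 + 0 = 13
  P[2] = 10 + 2 = 12
  P[3] = 6 + 2 = 8
  P[4] = 2 + 2 = 4
  P[5] = -2 + 2 = 0
  P[6] = -4 + 2 = -2
  P[7] = 3 + 2 = 5

Answer: [15, 13, 12, 8, 4, 0, -2, 5]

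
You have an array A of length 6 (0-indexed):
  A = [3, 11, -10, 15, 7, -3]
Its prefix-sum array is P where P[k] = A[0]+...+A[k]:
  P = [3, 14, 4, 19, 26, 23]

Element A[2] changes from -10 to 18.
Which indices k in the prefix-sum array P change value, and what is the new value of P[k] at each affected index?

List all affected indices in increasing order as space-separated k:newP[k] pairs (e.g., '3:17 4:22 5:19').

P[k] = A[0] + ... + A[k]
P[k] includes A[2] iff k >= 2
Affected indices: 2, 3, ..., 5; delta = 28
  P[2]: 4 + 28 = 32
  P[3]: 19 + 28 = 47
  P[4]: 26 + 28 = 54
  P[5]: 23 + 28 = 51

Answer: 2:32 3:47 4:54 5:51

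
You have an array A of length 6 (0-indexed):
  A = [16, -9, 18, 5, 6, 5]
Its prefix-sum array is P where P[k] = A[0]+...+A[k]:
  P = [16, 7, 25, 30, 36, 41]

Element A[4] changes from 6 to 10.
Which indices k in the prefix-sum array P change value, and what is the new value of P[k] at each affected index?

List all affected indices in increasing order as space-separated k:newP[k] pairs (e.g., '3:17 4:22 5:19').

Answer: 4:40 5:45

Derivation:
P[k] = A[0] + ... + A[k]
P[k] includes A[4] iff k >= 4
Affected indices: 4, 5, ..., 5; delta = 4
  P[4]: 36 + 4 = 40
  P[5]: 41 + 4 = 45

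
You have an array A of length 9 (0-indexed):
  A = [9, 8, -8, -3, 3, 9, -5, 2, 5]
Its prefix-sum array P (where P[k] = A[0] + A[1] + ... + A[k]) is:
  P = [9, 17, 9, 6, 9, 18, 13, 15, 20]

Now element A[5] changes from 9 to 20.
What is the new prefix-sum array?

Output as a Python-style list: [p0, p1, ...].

Answer: [9, 17, 9, 6, 9, 29, 24, 26, 31]

Derivation:
Change: A[5] 9 -> 20, delta = 11
P[k] for k < 5: unchanged (A[5] not included)
P[k] for k >= 5: shift by delta = 11
  P[0] = 9 + 0 = 9
  P[1] = 17 + 0 = 17
  P[2] = 9 + 0 = 9
  P[3] = 6 + 0 = 6
  P[4] = 9 + 0 = 9
  P[5] = 18 + 11 = 29
  P[6] = 13 + 11 = 24
  P[7] = 15 + 11 = 26
  P[8] = 20 + 11 = 31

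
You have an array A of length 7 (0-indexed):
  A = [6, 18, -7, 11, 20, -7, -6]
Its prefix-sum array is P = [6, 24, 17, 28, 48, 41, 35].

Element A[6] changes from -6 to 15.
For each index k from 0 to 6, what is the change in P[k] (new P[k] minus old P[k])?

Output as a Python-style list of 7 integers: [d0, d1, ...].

Answer: [0, 0, 0, 0, 0, 0, 21]

Derivation:
Element change: A[6] -6 -> 15, delta = 21
For k < 6: P[k] unchanged, delta_P[k] = 0
For k >= 6: P[k] shifts by exactly 21
Delta array: [0, 0, 0, 0, 0, 0, 21]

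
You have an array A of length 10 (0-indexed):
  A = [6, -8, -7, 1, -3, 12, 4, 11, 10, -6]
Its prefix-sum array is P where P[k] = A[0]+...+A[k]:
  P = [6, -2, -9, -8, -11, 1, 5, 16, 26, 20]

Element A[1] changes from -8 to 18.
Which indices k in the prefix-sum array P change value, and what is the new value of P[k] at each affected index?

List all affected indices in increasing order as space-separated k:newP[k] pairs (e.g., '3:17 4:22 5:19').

P[k] = A[0] + ... + A[k]
P[k] includes A[1] iff k >= 1
Affected indices: 1, 2, ..., 9; delta = 26
  P[1]: -2 + 26 = 24
  P[2]: -9 + 26 = 17
  P[3]: -8 + 26 = 18
  P[4]: -11 + 26 = 15
  P[5]: 1 + 26 = 27
  P[6]: 5 + 26 = 31
  P[7]: 16 + 26 = 42
  P[8]: 26 + 26 = 52
  P[9]: 20 + 26 = 46

Answer: 1:24 2:17 3:18 4:15 5:27 6:31 7:42 8:52 9:46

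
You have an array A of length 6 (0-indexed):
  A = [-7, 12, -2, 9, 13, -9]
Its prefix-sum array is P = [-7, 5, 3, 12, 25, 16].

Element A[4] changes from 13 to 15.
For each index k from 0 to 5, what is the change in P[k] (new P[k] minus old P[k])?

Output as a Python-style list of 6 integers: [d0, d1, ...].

Answer: [0, 0, 0, 0, 2, 2]

Derivation:
Element change: A[4] 13 -> 15, delta = 2
For k < 4: P[k] unchanged, delta_P[k] = 0
For k >= 4: P[k] shifts by exactly 2
Delta array: [0, 0, 0, 0, 2, 2]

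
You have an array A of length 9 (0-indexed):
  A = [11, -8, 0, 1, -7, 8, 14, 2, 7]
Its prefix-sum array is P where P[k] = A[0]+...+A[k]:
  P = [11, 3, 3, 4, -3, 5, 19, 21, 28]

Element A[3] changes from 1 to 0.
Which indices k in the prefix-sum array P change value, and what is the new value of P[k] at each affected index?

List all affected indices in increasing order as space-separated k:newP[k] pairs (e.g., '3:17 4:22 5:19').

P[k] = A[0] + ... + A[k]
P[k] includes A[3] iff k >= 3
Affected indices: 3, 4, ..., 8; delta = -1
  P[3]: 4 + -1 = 3
  P[4]: -3 + -1 = -4
  P[5]: 5 + -1 = 4
  P[6]: 19 + -1 = 18
  P[7]: 21 + -1 = 20
  P[8]: 28 + -1 = 27

Answer: 3:3 4:-4 5:4 6:18 7:20 8:27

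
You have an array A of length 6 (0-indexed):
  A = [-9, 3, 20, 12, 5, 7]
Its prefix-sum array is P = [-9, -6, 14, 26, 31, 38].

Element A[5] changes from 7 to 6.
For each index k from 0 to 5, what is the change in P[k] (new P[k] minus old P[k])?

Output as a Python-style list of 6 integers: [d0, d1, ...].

Element change: A[5] 7 -> 6, delta = -1
For k < 5: P[k] unchanged, delta_P[k] = 0
For k >= 5: P[k] shifts by exactly -1
Delta array: [0, 0, 0, 0, 0, -1]

Answer: [0, 0, 0, 0, 0, -1]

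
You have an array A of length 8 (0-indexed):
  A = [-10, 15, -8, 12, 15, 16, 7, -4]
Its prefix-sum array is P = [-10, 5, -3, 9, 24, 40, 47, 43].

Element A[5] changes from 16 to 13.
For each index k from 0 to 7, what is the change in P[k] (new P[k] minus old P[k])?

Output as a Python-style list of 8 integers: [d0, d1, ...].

Answer: [0, 0, 0, 0, 0, -3, -3, -3]

Derivation:
Element change: A[5] 16 -> 13, delta = -3
For k < 5: P[k] unchanged, delta_P[k] = 0
For k >= 5: P[k] shifts by exactly -3
Delta array: [0, 0, 0, 0, 0, -3, -3, -3]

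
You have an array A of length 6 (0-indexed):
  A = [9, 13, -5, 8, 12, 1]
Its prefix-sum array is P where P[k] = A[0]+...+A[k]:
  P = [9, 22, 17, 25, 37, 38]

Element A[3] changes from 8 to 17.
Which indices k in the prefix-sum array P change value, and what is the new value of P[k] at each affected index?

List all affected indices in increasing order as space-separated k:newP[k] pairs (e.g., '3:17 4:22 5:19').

Answer: 3:34 4:46 5:47

Derivation:
P[k] = A[0] + ... + A[k]
P[k] includes A[3] iff k >= 3
Affected indices: 3, 4, ..., 5; delta = 9
  P[3]: 25 + 9 = 34
  P[4]: 37 + 9 = 46
  P[5]: 38 + 9 = 47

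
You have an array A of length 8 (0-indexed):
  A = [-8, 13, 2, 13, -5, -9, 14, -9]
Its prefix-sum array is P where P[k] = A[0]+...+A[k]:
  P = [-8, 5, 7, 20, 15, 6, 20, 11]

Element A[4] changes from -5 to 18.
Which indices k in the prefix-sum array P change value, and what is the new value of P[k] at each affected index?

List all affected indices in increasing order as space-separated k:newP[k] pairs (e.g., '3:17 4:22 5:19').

P[k] = A[0] + ... + A[k]
P[k] includes A[4] iff k >= 4
Affected indices: 4, 5, ..., 7; delta = 23
  P[4]: 15 + 23 = 38
  P[5]: 6 + 23 = 29
  P[6]: 20 + 23 = 43
  P[7]: 11 + 23 = 34

Answer: 4:38 5:29 6:43 7:34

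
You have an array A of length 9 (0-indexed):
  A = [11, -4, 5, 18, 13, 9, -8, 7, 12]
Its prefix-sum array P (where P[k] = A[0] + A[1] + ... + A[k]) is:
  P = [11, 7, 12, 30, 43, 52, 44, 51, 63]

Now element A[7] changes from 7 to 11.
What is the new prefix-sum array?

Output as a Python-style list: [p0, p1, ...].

Answer: [11, 7, 12, 30, 43, 52, 44, 55, 67]

Derivation:
Change: A[7] 7 -> 11, delta = 4
P[k] for k < 7: unchanged (A[7] not included)
P[k] for k >= 7: shift by delta = 4
  P[0] = 11 + 0 = 11
  P[1] = 7 + 0 = 7
  P[2] = 12 + 0 = 12
  P[3] = 30 + 0 = 30
  P[4] = 43 + 0 = 43
  P[5] = 52 + 0 = 52
  P[6] = 44 + 0 = 44
  P[7] = 51 + 4 = 55
  P[8] = 63 + 4 = 67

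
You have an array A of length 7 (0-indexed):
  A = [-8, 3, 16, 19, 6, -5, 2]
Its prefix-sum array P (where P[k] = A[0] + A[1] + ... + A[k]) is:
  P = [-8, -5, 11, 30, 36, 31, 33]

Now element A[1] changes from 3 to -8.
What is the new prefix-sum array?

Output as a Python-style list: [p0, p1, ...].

Answer: [-8, -16, 0, 19, 25, 20, 22]

Derivation:
Change: A[1] 3 -> -8, delta = -11
P[k] for k < 1: unchanged (A[1] not included)
P[k] for k >= 1: shift by delta = -11
  P[0] = -8 + 0 = -8
  P[1] = -5 + -11 = -16
  P[2] = 11 + -11 = 0
  P[3] = 30 + -11 = 19
  P[4] = 36 + -11 = 25
  P[5] = 31 + -11 = 20
  P[6] = 33 + -11 = 22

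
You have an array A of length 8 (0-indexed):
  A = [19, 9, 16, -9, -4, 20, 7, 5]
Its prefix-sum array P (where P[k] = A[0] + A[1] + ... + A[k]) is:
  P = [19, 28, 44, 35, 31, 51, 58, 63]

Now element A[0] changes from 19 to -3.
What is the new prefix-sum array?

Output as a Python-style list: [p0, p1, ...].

Change: A[0] 19 -> -3, delta = -22
P[k] for k < 0: unchanged (A[0] not included)
P[k] for k >= 0: shift by delta = -22
  P[0] = 19 + -22 = -3
  P[1] = 28 + -22 = 6
  P[2] = 44 + -22 = 22
  P[3] = 35 + -22 = 13
  P[4] = 31 + -22 = 9
  P[5] = 51 + -22 = 29
  P[6] = 58 + -22 = 36
  P[7] = 63 + -22 = 41

Answer: [-3, 6, 22, 13, 9, 29, 36, 41]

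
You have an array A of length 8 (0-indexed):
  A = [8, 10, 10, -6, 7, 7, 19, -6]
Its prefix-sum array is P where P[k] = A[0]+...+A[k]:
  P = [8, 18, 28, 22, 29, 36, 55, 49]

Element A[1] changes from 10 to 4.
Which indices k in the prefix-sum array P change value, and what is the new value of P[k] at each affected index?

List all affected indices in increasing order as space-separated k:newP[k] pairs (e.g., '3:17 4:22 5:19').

P[k] = A[0] + ... + A[k]
P[k] includes A[1] iff k >= 1
Affected indices: 1, 2, ..., 7; delta = -6
  P[1]: 18 + -6 = 12
  P[2]: 28 + -6 = 22
  P[3]: 22 + -6 = 16
  P[4]: 29 + -6 = 23
  P[5]: 36 + -6 = 30
  P[6]: 55 + -6 = 49
  P[7]: 49 + -6 = 43

Answer: 1:12 2:22 3:16 4:23 5:30 6:49 7:43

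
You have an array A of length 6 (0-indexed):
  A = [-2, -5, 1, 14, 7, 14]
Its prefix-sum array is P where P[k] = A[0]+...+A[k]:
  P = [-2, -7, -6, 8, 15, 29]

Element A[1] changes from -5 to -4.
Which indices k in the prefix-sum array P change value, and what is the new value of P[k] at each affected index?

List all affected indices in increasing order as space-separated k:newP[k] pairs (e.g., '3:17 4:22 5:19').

Answer: 1:-6 2:-5 3:9 4:16 5:30

Derivation:
P[k] = A[0] + ... + A[k]
P[k] includes A[1] iff k >= 1
Affected indices: 1, 2, ..., 5; delta = 1
  P[1]: -7 + 1 = -6
  P[2]: -6 + 1 = -5
  P[3]: 8 + 1 = 9
  P[4]: 15 + 1 = 16
  P[5]: 29 + 1 = 30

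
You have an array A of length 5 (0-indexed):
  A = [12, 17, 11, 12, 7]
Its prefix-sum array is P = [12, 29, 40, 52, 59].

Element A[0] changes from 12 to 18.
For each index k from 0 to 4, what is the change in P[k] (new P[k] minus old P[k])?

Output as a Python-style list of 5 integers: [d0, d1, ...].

Element change: A[0] 12 -> 18, delta = 6
For k < 0: P[k] unchanged, delta_P[k] = 0
For k >= 0: P[k] shifts by exactly 6
Delta array: [6, 6, 6, 6, 6]

Answer: [6, 6, 6, 6, 6]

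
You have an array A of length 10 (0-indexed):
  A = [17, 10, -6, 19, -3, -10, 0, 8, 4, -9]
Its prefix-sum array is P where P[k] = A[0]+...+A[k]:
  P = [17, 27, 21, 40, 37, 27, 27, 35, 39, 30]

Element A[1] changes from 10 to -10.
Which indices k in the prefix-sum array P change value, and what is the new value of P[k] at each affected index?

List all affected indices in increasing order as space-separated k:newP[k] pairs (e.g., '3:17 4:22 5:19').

P[k] = A[0] + ... + A[k]
P[k] includes A[1] iff k >= 1
Affected indices: 1, 2, ..., 9; delta = -20
  P[1]: 27 + -20 = 7
  P[2]: 21 + -20 = 1
  P[3]: 40 + -20 = 20
  P[4]: 37 + -20 = 17
  P[5]: 27 + -20 = 7
  P[6]: 27 + -20 = 7
  P[7]: 35 + -20 = 15
  P[8]: 39 + -20 = 19
  P[9]: 30 + -20 = 10

Answer: 1:7 2:1 3:20 4:17 5:7 6:7 7:15 8:19 9:10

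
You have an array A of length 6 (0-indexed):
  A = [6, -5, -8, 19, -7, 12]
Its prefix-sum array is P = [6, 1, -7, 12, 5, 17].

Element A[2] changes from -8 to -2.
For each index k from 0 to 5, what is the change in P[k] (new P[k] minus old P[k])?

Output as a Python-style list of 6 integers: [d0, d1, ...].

Answer: [0, 0, 6, 6, 6, 6]

Derivation:
Element change: A[2] -8 -> -2, delta = 6
For k < 2: P[k] unchanged, delta_P[k] = 0
For k >= 2: P[k] shifts by exactly 6
Delta array: [0, 0, 6, 6, 6, 6]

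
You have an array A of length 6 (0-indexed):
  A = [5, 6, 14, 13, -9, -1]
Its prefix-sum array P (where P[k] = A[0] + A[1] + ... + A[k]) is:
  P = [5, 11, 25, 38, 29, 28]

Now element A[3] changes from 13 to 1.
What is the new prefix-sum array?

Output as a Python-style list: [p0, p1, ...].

Answer: [5, 11, 25, 26, 17, 16]

Derivation:
Change: A[3] 13 -> 1, delta = -12
P[k] for k < 3: unchanged (A[3] not included)
P[k] for k >= 3: shift by delta = -12
  P[0] = 5 + 0 = 5
  P[1] = 11 + 0 = 11
  P[2] = 25 + 0 = 25
  P[3] = 38 + -12 = 26
  P[4] = 29 + -12 = 17
  P[5] = 28 + -12 = 16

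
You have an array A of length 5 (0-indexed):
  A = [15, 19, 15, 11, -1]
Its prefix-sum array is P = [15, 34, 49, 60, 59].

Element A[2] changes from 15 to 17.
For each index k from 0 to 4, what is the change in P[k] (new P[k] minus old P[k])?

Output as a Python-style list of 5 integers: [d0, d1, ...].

Element change: A[2] 15 -> 17, delta = 2
For k < 2: P[k] unchanged, delta_P[k] = 0
For k >= 2: P[k] shifts by exactly 2
Delta array: [0, 0, 2, 2, 2]

Answer: [0, 0, 2, 2, 2]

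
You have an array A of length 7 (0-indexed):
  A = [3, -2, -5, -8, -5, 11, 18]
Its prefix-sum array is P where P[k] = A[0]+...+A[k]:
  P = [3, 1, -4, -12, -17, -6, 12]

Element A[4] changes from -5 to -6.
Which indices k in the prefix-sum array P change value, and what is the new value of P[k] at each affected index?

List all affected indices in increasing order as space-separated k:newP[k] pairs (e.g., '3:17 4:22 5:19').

Answer: 4:-18 5:-7 6:11

Derivation:
P[k] = A[0] + ... + A[k]
P[k] includes A[4] iff k >= 4
Affected indices: 4, 5, ..., 6; delta = -1
  P[4]: -17 + -1 = -18
  P[5]: -6 + -1 = -7
  P[6]: 12 + -1 = 11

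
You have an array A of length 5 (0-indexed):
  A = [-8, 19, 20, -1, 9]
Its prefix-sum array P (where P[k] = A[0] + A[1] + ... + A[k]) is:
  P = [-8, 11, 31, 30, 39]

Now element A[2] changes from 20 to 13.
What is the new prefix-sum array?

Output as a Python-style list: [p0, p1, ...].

Answer: [-8, 11, 24, 23, 32]

Derivation:
Change: A[2] 20 -> 13, delta = -7
P[k] for k < 2: unchanged (A[2] not included)
P[k] for k >= 2: shift by delta = -7
  P[0] = -8 + 0 = -8
  P[1] = 11 + 0 = 11
  P[2] = 31 + -7 = 24
  P[3] = 30 + -7 = 23
  P[4] = 39 + -7 = 32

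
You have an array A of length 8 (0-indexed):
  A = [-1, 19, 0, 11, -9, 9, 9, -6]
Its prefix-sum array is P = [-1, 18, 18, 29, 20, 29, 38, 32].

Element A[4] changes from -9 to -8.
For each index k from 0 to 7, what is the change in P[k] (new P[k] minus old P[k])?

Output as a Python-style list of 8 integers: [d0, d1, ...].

Element change: A[4] -9 -> -8, delta = 1
For k < 4: P[k] unchanged, delta_P[k] = 0
For k >= 4: P[k] shifts by exactly 1
Delta array: [0, 0, 0, 0, 1, 1, 1, 1]

Answer: [0, 0, 0, 0, 1, 1, 1, 1]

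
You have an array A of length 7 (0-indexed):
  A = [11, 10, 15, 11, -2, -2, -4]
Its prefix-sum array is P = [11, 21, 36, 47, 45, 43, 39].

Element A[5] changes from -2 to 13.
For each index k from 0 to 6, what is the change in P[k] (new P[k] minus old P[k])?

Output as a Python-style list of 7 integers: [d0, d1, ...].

Answer: [0, 0, 0, 0, 0, 15, 15]

Derivation:
Element change: A[5] -2 -> 13, delta = 15
For k < 5: P[k] unchanged, delta_P[k] = 0
For k >= 5: P[k] shifts by exactly 15
Delta array: [0, 0, 0, 0, 0, 15, 15]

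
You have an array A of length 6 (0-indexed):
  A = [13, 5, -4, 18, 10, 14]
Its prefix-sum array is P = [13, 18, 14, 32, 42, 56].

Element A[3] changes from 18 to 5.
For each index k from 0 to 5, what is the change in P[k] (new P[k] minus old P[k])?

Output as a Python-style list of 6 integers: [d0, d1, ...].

Element change: A[3] 18 -> 5, delta = -13
For k < 3: P[k] unchanged, delta_P[k] = 0
For k >= 3: P[k] shifts by exactly -13
Delta array: [0, 0, 0, -13, -13, -13]

Answer: [0, 0, 0, -13, -13, -13]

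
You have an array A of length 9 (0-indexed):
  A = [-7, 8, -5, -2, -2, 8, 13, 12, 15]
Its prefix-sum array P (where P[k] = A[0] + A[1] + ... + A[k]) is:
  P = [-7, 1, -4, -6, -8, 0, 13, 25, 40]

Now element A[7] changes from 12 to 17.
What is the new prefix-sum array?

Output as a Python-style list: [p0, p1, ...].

Answer: [-7, 1, -4, -6, -8, 0, 13, 30, 45]

Derivation:
Change: A[7] 12 -> 17, delta = 5
P[k] for k < 7: unchanged (A[7] not included)
P[k] for k >= 7: shift by delta = 5
  P[0] = -7 + 0 = -7
  P[1] = 1 + 0 = 1
  P[2] = -4 + 0 = -4
  P[3] = -6 + 0 = -6
  P[4] = -8 + 0 = -8
  P[5] = 0 + 0 = 0
  P[6] = 13 + 0 = 13
  P[7] = 25 + 5 = 30
  P[8] = 40 + 5 = 45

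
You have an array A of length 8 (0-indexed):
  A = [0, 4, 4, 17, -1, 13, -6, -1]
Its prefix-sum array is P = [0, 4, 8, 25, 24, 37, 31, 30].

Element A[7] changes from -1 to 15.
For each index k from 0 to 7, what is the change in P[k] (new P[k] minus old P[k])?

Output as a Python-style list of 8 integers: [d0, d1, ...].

Answer: [0, 0, 0, 0, 0, 0, 0, 16]

Derivation:
Element change: A[7] -1 -> 15, delta = 16
For k < 7: P[k] unchanged, delta_P[k] = 0
For k >= 7: P[k] shifts by exactly 16
Delta array: [0, 0, 0, 0, 0, 0, 0, 16]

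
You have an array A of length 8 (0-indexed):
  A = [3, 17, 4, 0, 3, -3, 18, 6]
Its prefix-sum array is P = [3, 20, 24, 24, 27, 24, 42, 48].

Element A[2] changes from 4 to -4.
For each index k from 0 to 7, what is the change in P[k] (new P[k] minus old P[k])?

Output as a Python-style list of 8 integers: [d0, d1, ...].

Element change: A[2] 4 -> -4, delta = -8
For k < 2: P[k] unchanged, delta_P[k] = 0
For k >= 2: P[k] shifts by exactly -8
Delta array: [0, 0, -8, -8, -8, -8, -8, -8]

Answer: [0, 0, -8, -8, -8, -8, -8, -8]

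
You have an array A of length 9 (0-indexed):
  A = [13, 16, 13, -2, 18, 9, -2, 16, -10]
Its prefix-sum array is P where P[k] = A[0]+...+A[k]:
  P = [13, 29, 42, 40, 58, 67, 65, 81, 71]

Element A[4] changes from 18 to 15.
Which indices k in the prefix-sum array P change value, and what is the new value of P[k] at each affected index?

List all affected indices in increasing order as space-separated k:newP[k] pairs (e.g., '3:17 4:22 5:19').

P[k] = A[0] + ... + A[k]
P[k] includes A[4] iff k >= 4
Affected indices: 4, 5, ..., 8; delta = -3
  P[4]: 58 + -3 = 55
  P[5]: 67 + -3 = 64
  P[6]: 65 + -3 = 62
  P[7]: 81 + -3 = 78
  P[8]: 71 + -3 = 68

Answer: 4:55 5:64 6:62 7:78 8:68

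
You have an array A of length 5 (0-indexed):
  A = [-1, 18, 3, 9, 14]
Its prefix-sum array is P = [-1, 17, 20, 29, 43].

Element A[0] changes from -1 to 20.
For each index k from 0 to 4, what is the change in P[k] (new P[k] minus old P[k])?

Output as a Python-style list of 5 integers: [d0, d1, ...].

Element change: A[0] -1 -> 20, delta = 21
For k < 0: P[k] unchanged, delta_P[k] = 0
For k >= 0: P[k] shifts by exactly 21
Delta array: [21, 21, 21, 21, 21]

Answer: [21, 21, 21, 21, 21]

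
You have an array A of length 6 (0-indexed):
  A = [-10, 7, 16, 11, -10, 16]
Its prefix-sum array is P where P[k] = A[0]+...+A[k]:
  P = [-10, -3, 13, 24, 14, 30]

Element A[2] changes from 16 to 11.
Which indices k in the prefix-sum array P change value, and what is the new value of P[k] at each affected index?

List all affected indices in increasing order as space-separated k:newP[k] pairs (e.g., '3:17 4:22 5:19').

P[k] = A[0] + ... + A[k]
P[k] includes A[2] iff k >= 2
Affected indices: 2, 3, ..., 5; delta = -5
  P[2]: 13 + -5 = 8
  P[3]: 24 + -5 = 19
  P[4]: 14 + -5 = 9
  P[5]: 30 + -5 = 25

Answer: 2:8 3:19 4:9 5:25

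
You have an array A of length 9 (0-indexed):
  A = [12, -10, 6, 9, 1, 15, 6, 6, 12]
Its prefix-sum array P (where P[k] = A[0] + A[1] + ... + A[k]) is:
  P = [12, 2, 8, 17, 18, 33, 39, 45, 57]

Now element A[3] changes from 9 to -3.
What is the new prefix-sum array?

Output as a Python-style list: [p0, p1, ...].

Answer: [12, 2, 8, 5, 6, 21, 27, 33, 45]

Derivation:
Change: A[3] 9 -> -3, delta = -12
P[k] for k < 3: unchanged (A[3] not included)
P[k] for k >= 3: shift by delta = -12
  P[0] = 12 + 0 = 12
  P[1] = 2 + 0 = 2
  P[2] = 8 + 0 = 8
  P[3] = 17 + -12 = 5
  P[4] = 18 + -12 = 6
  P[5] = 33 + -12 = 21
  P[6] = 39 + -12 = 27
  P[7] = 45 + -12 = 33
  P[8] = 57 + -12 = 45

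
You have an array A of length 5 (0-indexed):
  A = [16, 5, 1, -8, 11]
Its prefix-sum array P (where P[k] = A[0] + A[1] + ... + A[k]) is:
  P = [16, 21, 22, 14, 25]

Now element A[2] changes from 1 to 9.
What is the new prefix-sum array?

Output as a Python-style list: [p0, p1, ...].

Change: A[2] 1 -> 9, delta = 8
P[k] for k < 2: unchanged (A[2] not included)
P[k] for k >= 2: shift by delta = 8
  P[0] = 16 + 0 = 16
  P[1] = 21 + 0 = 21
  P[2] = 22 + 8 = 30
  P[3] = 14 + 8 = 22
  P[4] = 25 + 8 = 33

Answer: [16, 21, 30, 22, 33]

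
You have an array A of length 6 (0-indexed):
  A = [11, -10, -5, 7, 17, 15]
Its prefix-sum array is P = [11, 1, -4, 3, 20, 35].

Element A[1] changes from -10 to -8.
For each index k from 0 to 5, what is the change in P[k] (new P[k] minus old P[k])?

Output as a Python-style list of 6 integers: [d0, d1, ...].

Answer: [0, 2, 2, 2, 2, 2]

Derivation:
Element change: A[1] -10 -> -8, delta = 2
For k < 1: P[k] unchanged, delta_P[k] = 0
For k >= 1: P[k] shifts by exactly 2
Delta array: [0, 2, 2, 2, 2, 2]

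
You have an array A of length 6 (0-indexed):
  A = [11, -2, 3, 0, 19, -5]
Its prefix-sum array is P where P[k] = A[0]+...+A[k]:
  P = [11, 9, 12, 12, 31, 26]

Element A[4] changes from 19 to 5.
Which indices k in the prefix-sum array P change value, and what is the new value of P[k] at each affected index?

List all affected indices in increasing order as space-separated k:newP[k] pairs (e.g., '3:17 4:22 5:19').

Answer: 4:17 5:12

Derivation:
P[k] = A[0] + ... + A[k]
P[k] includes A[4] iff k >= 4
Affected indices: 4, 5, ..., 5; delta = -14
  P[4]: 31 + -14 = 17
  P[5]: 26 + -14 = 12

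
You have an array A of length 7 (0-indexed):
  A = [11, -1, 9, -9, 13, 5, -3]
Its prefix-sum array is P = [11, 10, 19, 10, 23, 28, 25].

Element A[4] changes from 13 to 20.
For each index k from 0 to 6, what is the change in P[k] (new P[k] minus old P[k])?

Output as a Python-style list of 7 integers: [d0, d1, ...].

Element change: A[4] 13 -> 20, delta = 7
For k < 4: P[k] unchanged, delta_P[k] = 0
For k >= 4: P[k] shifts by exactly 7
Delta array: [0, 0, 0, 0, 7, 7, 7]

Answer: [0, 0, 0, 0, 7, 7, 7]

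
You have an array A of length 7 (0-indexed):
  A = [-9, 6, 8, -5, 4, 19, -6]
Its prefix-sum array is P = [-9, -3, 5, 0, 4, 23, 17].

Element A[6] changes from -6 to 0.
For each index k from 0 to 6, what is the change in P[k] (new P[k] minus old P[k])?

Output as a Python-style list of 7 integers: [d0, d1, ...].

Element change: A[6] -6 -> 0, delta = 6
For k < 6: P[k] unchanged, delta_P[k] = 0
For k >= 6: P[k] shifts by exactly 6
Delta array: [0, 0, 0, 0, 0, 0, 6]

Answer: [0, 0, 0, 0, 0, 0, 6]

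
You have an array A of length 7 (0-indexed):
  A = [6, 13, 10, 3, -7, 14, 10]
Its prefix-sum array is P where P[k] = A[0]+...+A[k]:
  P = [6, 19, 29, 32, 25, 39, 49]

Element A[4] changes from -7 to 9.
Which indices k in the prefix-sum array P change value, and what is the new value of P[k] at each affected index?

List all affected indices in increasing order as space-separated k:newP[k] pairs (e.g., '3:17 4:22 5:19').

Answer: 4:41 5:55 6:65

Derivation:
P[k] = A[0] + ... + A[k]
P[k] includes A[4] iff k >= 4
Affected indices: 4, 5, ..., 6; delta = 16
  P[4]: 25 + 16 = 41
  P[5]: 39 + 16 = 55
  P[6]: 49 + 16 = 65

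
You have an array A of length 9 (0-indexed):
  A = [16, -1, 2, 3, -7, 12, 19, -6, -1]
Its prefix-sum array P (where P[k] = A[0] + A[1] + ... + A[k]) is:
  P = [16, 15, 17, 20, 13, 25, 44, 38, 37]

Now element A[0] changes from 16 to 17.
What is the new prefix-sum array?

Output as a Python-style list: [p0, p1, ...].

Answer: [17, 16, 18, 21, 14, 26, 45, 39, 38]

Derivation:
Change: A[0] 16 -> 17, delta = 1
P[k] for k < 0: unchanged (A[0] not included)
P[k] for k >= 0: shift by delta = 1
  P[0] = 16 + 1 = 17
  P[1] = 15 + 1 = 16
  P[2] = 17 + 1 = 18
  P[3] = 20 + 1 = 21
  P[4] = 13 + 1 = 14
  P[5] = 25 + 1 = 26
  P[6] = 44 + 1 = 45
  P[7] = 38 + 1 = 39
  P[8] = 37 + 1 = 38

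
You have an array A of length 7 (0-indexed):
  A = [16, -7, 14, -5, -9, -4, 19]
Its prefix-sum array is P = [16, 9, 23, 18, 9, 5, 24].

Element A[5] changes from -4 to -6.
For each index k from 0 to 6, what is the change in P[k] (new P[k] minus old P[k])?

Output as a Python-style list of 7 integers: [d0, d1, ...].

Element change: A[5] -4 -> -6, delta = -2
For k < 5: P[k] unchanged, delta_P[k] = 0
For k >= 5: P[k] shifts by exactly -2
Delta array: [0, 0, 0, 0, 0, -2, -2]

Answer: [0, 0, 0, 0, 0, -2, -2]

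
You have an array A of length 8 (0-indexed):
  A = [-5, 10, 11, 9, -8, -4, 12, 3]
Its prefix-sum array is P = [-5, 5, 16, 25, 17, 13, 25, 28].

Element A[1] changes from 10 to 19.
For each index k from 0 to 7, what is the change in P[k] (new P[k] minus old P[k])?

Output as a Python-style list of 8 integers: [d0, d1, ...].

Answer: [0, 9, 9, 9, 9, 9, 9, 9]

Derivation:
Element change: A[1] 10 -> 19, delta = 9
For k < 1: P[k] unchanged, delta_P[k] = 0
For k >= 1: P[k] shifts by exactly 9
Delta array: [0, 9, 9, 9, 9, 9, 9, 9]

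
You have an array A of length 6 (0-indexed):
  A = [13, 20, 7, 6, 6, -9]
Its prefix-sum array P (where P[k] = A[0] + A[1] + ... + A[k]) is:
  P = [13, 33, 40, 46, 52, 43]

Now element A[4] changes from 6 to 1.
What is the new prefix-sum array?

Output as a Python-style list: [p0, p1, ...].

Change: A[4] 6 -> 1, delta = -5
P[k] for k < 4: unchanged (A[4] not included)
P[k] for k >= 4: shift by delta = -5
  P[0] = 13 + 0 = 13
  P[1] = 33 + 0 = 33
  P[2] = 40 + 0 = 40
  P[3] = 46 + 0 = 46
  P[4] = 52 + -5 = 47
  P[5] = 43 + -5 = 38

Answer: [13, 33, 40, 46, 47, 38]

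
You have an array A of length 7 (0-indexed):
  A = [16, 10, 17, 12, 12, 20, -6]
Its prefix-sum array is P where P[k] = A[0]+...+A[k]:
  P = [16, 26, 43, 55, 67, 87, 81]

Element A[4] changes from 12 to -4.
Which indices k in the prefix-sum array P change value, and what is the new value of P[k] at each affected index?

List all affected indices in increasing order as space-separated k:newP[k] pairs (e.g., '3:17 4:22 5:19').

P[k] = A[0] + ... + A[k]
P[k] includes A[4] iff k >= 4
Affected indices: 4, 5, ..., 6; delta = -16
  P[4]: 67 + -16 = 51
  P[5]: 87 + -16 = 71
  P[6]: 81 + -16 = 65

Answer: 4:51 5:71 6:65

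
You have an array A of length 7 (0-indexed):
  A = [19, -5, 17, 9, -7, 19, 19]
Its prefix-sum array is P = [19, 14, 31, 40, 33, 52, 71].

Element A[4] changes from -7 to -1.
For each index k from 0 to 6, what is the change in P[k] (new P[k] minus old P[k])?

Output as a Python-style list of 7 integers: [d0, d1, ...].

Element change: A[4] -7 -> -1, delta = 6
For k < 4: P[k] unchanged, delta_P[k] = 0
For k >= 4: P[k] shifts by exactly 6
Delta array: [0, 0, 0, 0, 6, 6, 6]

Answer: [0, 0, 0, 0, 6, 6, 6]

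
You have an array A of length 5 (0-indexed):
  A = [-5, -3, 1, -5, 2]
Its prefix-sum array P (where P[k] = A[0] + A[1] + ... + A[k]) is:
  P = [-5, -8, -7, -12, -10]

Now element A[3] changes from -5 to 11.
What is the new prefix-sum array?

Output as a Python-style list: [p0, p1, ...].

Change: A[3] -5 -> 11, delta = 16
P[k] for k < 3: unchanged (A[3] not included)
P[k] for k >= 3: shift by delta = 16
  P[0] = -5 + 0 = -5
  P[1] = -8 + 0 = -8
  P[2] = -7 + 0 = -7
  P[3] = -12 + 16 = 4
  P[4] = -10 + 16 = 6

Answer: [-5, -8, -7, 4, 6]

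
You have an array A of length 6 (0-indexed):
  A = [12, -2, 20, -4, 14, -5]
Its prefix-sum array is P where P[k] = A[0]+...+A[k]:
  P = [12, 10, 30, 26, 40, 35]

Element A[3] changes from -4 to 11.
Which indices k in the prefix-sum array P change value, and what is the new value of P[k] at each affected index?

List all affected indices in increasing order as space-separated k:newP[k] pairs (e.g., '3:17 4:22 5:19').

P[k] = A[0] + ... + A[k]
P[k] includes A[3] iff k >= 3
Affected indices: 3, 4, ..., 5; delta = 15
  P[3]: 26 + 15 = 41
  P[4]: 40 + 15 = 55
  P[5]: 35 + 15 = 50

Answer: 3:41 4:55 5:50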